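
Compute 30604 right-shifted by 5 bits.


0b111011110001100 >> 5 = 0b1110111100 = 956

956


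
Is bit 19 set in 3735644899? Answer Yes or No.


0b11011110101010010110101011100011, bit 19 = 1. Yes

Yes


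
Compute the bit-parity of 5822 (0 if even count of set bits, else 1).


0b1011010111110 has 9 ones => parity 1

1


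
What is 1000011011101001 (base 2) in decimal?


1000011011101001 in decimal = 34537

34537


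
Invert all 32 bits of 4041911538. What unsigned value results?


4041911538 ^ 4294967295 = 253055757

253055757


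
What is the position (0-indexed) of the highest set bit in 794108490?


0b101111010101010010001001001010. Highest set bit at position 29

29


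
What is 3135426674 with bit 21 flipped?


3135426674 ^ (1 << 21) = 3135426674 ^ 2097152 = 3133329522

3133329522


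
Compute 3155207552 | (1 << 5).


3155207552 | (1 << 5) = 3155207552 | 32 = 3155207584

3155207584


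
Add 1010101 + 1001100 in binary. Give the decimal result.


1010101 + 1001100 = 10100001 = 161

161


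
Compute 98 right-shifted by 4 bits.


0b1100010 >> 4 = 0b110 = 6

6


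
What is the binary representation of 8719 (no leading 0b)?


8719 = 10001000001111 in binary

10001000001111


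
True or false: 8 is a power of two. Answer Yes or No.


0b1000. Only one bit set => Yes

Yes


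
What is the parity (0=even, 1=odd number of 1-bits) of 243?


0b11110011 has 6 ones => parity 0

0


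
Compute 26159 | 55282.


0b110011000101111 | 0b1101011111110010 = 0b1111011111111111 = 63487

63487


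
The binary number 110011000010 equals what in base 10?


110011000010 in decimal = 3266

3266


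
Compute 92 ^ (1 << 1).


92 ^ (1 << 1) = 92 ^ 2 = 94

94


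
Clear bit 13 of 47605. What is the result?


47605 & ~(1 << 13) = 39413

39413


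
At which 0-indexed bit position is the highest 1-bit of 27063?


0b110100110110111. Highest set bit at position 14

14


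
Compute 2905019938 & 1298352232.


0b10101101001001110001011000100010 & 0b1001101011000110100100001101000 = 0b1101001000110000000000100000 = 220397600

220397600


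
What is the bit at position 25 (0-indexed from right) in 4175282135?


0b11111000110111011011111111010111, position 25 = 0

0


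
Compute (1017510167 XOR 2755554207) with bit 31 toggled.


Step 1: 1017510167 ^ 2755554207 = 2560332424
Step 2: 2560332424 ^ (1 << 31) = 2560332424 ^ 2147483648 = 412848776

412848776


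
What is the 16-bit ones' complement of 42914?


42914 ^ 65535 = 22621

22621


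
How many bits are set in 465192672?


0b11011101110100100011011100000 has 15 set bits

15


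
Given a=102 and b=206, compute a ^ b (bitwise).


102 ^ 206 = 168

168


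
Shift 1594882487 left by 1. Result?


0b1011111000011111111100110110111 << 1 = 0b10111110000111111111001101101110 = 3189764974

3189764974


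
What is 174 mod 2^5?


174 & 31 = 14

14


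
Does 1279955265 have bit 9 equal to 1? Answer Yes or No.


0b1001100010010101001000101000001, bit 9 = 0. No

No


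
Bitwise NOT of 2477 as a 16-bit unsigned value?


~0b100110101101 = 0b1111011001010010 = 63058 (16-bit unsigned)

63058


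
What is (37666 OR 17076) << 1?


Step 1: 37666 | 17076 = 54198
Step 2: 54198 << 1 = 108396

108396


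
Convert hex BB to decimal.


BB hex = 187 decimal

187


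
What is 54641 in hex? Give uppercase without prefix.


54641 = D571 hex

D571


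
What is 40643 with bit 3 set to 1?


40643 | (1 << 3) = 40643 | 8 = 40651

40651


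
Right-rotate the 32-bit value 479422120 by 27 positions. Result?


Rotate 0b11100100100110110011010101000 right by 27 (32-bit) = 0b10010010011011001101010100000011 = 2456605955

2456605955


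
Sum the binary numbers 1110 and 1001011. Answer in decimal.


1110 + 1001011 = 1011001 = 89

89


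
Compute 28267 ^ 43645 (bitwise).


0b110111001101011 ^ 0b1010101001111101 = 0b1100010000010110 = 50198

50198


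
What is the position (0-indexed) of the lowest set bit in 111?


0b1101111. Lowest set bit at position 0

0


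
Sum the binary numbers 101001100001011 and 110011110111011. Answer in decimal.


101001100001011 + 110011110111011 = 1011101011000110 = 47814

47814


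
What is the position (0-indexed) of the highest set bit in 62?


0b111110. Highest set bit at position 5

5


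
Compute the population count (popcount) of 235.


0b11101011 has 6 set bits

6


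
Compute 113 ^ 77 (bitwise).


0b1110001 ^ 0b1001101 = 0b111100 = 60

60


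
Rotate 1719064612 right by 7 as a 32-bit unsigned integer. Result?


Rotate 0b1100110011101101101100000100100 right by 7 (32-bit) = 0b1001000110011001110110110110000 = 1221389744

1221389744


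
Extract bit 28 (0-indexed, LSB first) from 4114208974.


0b11110101001110011101100011001110, position 28 = 1

1


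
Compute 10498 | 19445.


0b10100100000010 | 0b100101111110101 = 0b110101111110111 = 27639

27639


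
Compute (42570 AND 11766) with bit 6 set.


Step 1: 42570 & 11766 = 9282
Step 2: 9282 | (1 << 6) = 9282 | 64 = 9282

9282


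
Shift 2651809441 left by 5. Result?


0b10011110000011110110011010100001 << 5 = 0b1001111000001111011001101010000100000 = 84857902112

84857902112


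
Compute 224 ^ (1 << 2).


224 ^ (1 << 2) = 224 ^ 4 = 228

228


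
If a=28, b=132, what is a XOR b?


28 ^ 132 = 152

152


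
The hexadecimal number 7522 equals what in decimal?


7522 hex = 29986 decimal

29986


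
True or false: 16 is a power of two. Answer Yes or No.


0b10000. Only one bit set => Yes

Yes


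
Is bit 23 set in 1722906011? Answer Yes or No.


0b1100110101100010111010110011011, bit 23 = 1. Yes

Yes


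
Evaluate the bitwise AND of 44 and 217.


0b101100 & 0b11011001 = 0b1000 = 8

8


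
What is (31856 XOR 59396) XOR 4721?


Step 1: 31856 ^ 59396 = 38004
Step 2: 38004 ^ 4721 = 34309

34309


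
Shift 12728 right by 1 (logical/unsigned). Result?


0b11000110111000 >> 1 = 0b1100011011100 = 6364

6364


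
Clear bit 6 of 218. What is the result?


218 & ~(1 << 6) = 154

154


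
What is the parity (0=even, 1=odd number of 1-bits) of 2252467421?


0b10000110010000011110110011011101 has 16 ones => parity 0

0


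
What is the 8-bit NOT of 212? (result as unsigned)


~0b11010100 = 0b101011 = 43 (8-bit unsigned)

43


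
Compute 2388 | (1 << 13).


2388 | (1 << 13) = 2388 | 8192 = 10580

10580


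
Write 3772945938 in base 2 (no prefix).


3772945938 = 11100000111000101001011000010010 in binary

11100000111000101001011000010010


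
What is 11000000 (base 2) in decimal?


11000000 in decimal = 192

192


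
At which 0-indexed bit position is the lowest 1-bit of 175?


0b10101111. Lowest set bit at position 0

0


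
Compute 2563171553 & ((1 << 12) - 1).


2563171553 & 4095 = 1249

1249


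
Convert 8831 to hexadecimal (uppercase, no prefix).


8831 = 227F hex

227F


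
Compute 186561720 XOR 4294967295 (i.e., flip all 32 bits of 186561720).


186561720 ^ 4294967295 = 4108405575

4108405575


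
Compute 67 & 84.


0b1000011 & 0b1010100 = 0b1000000 = 64

64


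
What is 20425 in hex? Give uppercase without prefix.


20425 = 4FC9 hex

4FC9


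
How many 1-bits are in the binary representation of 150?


0b10010110 has 4 set bits

4


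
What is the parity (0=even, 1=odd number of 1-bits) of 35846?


0b1000110000000110 has 5 ones => parity 1

1


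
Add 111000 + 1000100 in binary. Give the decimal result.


111000 + 1000100 = 1111100 = 124

124


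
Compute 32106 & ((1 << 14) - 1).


32106 & 16383 = 15722

15722


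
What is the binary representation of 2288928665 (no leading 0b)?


2288928665 = 10001000011011100100011110011001 in binary

10001000011011100100011110011001


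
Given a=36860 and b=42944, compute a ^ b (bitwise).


36860 ^ 42944 = 10300

10300


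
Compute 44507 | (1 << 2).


44507 | (1 << 2) = 44507 | 4 = 44511

44511


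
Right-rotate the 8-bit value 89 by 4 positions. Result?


Rotate 0b1011001 right by 4 (8-bit) = 0b10010101 = 149

149


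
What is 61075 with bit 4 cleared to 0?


61075 & ~(1 << 4) = 61059

61059


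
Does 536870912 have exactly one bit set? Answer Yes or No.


0b100000000000000000000000000000. Only one bit set => Yes

Yes


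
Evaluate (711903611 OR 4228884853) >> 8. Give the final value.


Step 1: 711903611 | 4228884853 = 4268747135
Step 2: 4268747135 >> 8 = 16674793

16674793


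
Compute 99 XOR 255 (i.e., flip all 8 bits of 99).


99 ^ 255 = 156

156


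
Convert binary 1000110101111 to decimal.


1000110101111 in decimal = 4527

4527


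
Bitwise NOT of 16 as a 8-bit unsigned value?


~0b10000 = 0b11101111 = 239 (8-bit unsigned)

239


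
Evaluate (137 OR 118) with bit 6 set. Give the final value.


Step 1: 137 | 118 = 255
Step 2: 255 | (1 << 6) = 255 | 64 = 255

255


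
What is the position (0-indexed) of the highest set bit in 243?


0b11110011. Highest set bit at position 7

7


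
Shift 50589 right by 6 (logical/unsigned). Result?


0b1100010110011101 >> 6 = 0b1100010110 = 790

790


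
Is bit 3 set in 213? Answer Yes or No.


0b11010101, bit 3 = 0. No

No


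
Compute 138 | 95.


0b10001010 | 0b1011111 = 0b11011111 = 223

223


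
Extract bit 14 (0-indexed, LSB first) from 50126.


0b1100001111001110, position 14 = 1

1


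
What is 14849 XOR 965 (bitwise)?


0b11101000000001 ^ 0b1111000101 = 0b11100111000100 = 14788

14788


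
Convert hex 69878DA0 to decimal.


69878DA0 hex = 1770491296 decimal

1770491296


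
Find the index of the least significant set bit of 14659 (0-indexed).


0b11100101000011. Lowest set bit at position 0

0


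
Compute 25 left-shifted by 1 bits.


0b11001 << 1 = 0b110010 = 50

50


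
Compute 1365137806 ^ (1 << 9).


1365137806 ^ (1 << 9) = 1365137806 ^ 512 = 1365138318

1365138318


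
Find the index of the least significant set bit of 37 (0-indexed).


0b100101. Lowest set bit at position 0

0


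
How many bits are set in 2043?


0b11111111011 has 10 set bits

10


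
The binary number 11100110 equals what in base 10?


11100110 in decimal = 230

230


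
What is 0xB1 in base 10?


B1 hex = 177 decimal

177


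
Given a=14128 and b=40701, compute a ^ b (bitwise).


14128 ^ 40701 = 43469

43469


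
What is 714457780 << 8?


0b101010100101011100001010110100 << 8 = 0b10101010010101110000101011010000000000 = 182901191680

182901191680


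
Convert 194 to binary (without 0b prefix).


194 = 11000010 in binary

11000010


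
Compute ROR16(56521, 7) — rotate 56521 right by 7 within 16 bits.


Rotate 0b1101110011001001 right by 7 (16-bit) = 0b1001001110111001 = 37817

37817


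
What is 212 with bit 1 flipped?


212 ^ (1 << 1) = 212 ^ 2 = 214

214


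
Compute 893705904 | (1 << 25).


893705904 | (1 << 25) = 893705904 | 33554432 = 927260336

927260336


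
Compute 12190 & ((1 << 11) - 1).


12190 & 2047 = 1950

1950


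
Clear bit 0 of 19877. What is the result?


19877 & ~(1 << 0) = 19876

19876


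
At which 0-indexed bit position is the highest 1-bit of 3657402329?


0b11011001111111111000011111011001. Highest set bit at position 31

31


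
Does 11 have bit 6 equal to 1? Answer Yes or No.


0b1011, bit 6 = 0. No

No


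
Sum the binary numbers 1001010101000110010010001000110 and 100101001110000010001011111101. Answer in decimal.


1001010101000110010010001000110 + 100101001110000010001011111101 = 1101111110110110100011101000011 = 1876641603

1876641603


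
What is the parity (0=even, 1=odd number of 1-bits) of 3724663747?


0b11011110000000011101101111000011 has 17 ones => parity 1

1


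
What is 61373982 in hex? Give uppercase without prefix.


61373982 = 3A87E1E hex

3A87E1E


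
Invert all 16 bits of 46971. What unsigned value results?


46971 ^ 65535 = 18564

18564


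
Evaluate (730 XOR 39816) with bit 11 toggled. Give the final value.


Step 1: 730 ^ 39816 = 39250
Step 2: 39250 ^ (1 << 11) = 39250 ^ 2048 = 37202

37202


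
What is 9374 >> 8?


0b10010010011110 >> 8 = 0b100100 = 36

36


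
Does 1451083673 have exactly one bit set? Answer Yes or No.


0b1010110011111011100011110011001. Multiple bits set => No

No


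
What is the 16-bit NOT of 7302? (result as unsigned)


~0b1110010000110 = 0b1110001101111001 = 58233 (16-bit unsigned)

58233


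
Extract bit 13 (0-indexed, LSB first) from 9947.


0b10011011011011, position 13 = 1

1


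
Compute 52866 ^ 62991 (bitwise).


0b1100111010000010 ^ 0b1111011000001111 = 0b11100010001101 = 14477

14477


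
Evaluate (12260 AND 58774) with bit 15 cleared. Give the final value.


Step 1: 12260 & 58774 = 9604
Step 2: 9604 & ~(1 << 15) = 9604

9604


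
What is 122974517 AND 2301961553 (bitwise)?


0b111010101000111000100110101 & 0b10001001001101010010010101010001 = 0b1000101000010000100010001 = 18096401

18096401


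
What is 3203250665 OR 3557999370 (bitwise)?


0b10111110111011011011100111101001 | 0b11010100000100101100001100001010 = 0b11111110111111111111101111101011 = 4278189035

4278189035


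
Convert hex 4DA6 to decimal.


4DA6 hex = 19878 decimal

19878


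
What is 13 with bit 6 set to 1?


13 | (1 << 6) = 13 | 64 = 77

77


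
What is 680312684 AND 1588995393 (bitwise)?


0b101000100011001011111101101100 & 0b1011110101101100010010101000001 = 0b1000100001000010010101000000 = 142878016

142878016


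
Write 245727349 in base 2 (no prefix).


245727349 = 1110101001011000000001110101 in binary

1110101001011000000001110101


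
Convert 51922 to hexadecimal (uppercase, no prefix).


51922 = CAD2 hex

CAD2


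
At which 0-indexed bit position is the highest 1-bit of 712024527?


0b101010011100001010000111001111. Highest set bit at position 29

29


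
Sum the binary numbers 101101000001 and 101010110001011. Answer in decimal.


101101000001 + 101010110001011 = 110000011001100 = 24780

24780


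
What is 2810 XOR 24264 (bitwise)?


0b101011111010 ^ 0b101111011001000 = 0b101010000110010 = 21554

21554


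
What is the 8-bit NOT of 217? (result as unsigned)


~0b11011001 = 0b100110 = 38 (8-bit unsigned)

38


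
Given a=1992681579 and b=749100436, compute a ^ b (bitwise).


1992681579 ^ 749100436 = 1516484095

1516484095


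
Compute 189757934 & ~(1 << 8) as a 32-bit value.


189757934 & ~(1 << 8) = 189757678

189757678


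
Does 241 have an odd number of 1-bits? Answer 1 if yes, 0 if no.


0b11110001 has 5 ones => parity 1

1


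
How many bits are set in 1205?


0b10010110101 has 6 set bits

6


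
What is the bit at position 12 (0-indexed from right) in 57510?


0b1110000010100110, position 12 = 0

0


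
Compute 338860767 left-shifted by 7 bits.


0b10100001100101001101011011111 << 7 = 0b101000011001010011010110111110000000 = 43374178176

43374178176


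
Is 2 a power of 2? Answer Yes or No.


0b10. Only one bit set => Yes

Yes


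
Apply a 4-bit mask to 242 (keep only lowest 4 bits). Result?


242 & 15 = 2

2


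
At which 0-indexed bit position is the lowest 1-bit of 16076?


0b11111011001100. Lowest set bit at position 2

2


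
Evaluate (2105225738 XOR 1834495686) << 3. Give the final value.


Step 1: 2105225738 ^ 1834495686 = 270736588
Step 2: 270736588 << 3 = 2165892704

2165892704


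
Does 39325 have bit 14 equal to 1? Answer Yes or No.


0b1001100110011101, bit 14 = 0. No

No


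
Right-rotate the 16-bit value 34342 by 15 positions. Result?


Rotate 0b1000011000100110 right by 15 (16-bit) = 0b110001001101 = 3149

3149


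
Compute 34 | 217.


0b100010 | 0b11011001 = 0b11111011 = 251

251


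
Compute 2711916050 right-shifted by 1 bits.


0b10100001101001001000111000010010 >> 1 = 0b1010000110100100100011100001001 = 1355958025

1355958025


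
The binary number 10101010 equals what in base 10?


10101010 in decimal = 170

170


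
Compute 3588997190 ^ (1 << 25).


3588997190 ^ (1 << 25) = 3588997190 ^ 33554432 = 3622551622

3622551622


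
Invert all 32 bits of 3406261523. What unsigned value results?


3406261523 ^ 4294967295 = 888705772

888705772


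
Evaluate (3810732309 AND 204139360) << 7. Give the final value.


Step 1: 3810732309 & 204139360 = 2238720
Step 2: 2238720 << 7 = 286556160

286556160


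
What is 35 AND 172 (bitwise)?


0b100011 & 0b10101100 = 0b100000 = 32

32


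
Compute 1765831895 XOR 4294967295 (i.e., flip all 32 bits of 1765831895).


1765831895 ^ 4294967295 = 2529135400

2529135400


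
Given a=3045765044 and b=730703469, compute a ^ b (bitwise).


3045765044 ^ 730703469 = 2651261401

2651261401


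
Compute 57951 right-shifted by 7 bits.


0b1110001001011111 >> 7 = 0b111000100 = 452

452


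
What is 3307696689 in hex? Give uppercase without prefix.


3307696689 = C5277231 hex

C5277231


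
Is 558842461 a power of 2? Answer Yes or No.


0b100001010011110100001001011101. Multiple bits set => No

No


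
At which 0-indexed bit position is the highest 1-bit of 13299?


0b11001111110011. Highest set bit at position 13

13


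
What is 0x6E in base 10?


6E hex = 110 decimal

110


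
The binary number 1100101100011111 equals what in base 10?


1100101100011111 in decimal = 51999

51999


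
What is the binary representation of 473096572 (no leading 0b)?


473096572 = 11100001100101110000101111100 in binary

11100001100101110000101111100


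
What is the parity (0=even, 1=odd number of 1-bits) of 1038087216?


0b111101110111111111010000110000 has 19 ones => parity 1

1


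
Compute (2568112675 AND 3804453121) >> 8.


Step 1: 2568112675 & 3804453121 = 2147633153
Step 2: 2147633153 >> 8 = 8389192

8389192


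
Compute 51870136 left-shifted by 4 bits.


0b11000101110111100110111000 << 4 = 0b110001011101111001101110000000 = 829922176

829922176


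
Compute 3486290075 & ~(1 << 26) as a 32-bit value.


3486290075 & ~(1 << 26) = 3419181211

3419181211


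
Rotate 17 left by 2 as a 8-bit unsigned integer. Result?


Rotate 0b10001 left by 2 (8-bit) = 0b1000100 = 68

68


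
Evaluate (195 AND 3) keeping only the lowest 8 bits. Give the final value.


Step 1: 195 & 3 = 3
Step 2: 3 & 255 = 3

3


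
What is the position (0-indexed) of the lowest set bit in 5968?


0b1011101010000. Lowest set bit at position 4

4


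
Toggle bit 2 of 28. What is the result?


28 ^ (1 << 2) = 28 ^ 4 = 24

24


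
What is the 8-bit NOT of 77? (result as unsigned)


~0b1001101 = 0b10110010 = 178 (8-bit unsigned)

178


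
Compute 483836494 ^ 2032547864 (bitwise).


0b11100110101101100001001001110 ^ 0b1111001001001100011100000011000 = 0b1100101111100001111101001010110 = 1710291542

1710291542


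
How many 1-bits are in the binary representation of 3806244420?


0b11100010110111101010111001000100 has 17 set bits

17


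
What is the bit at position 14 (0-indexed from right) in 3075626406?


0b10110111010100100101010110100110, position 14 = 1

1


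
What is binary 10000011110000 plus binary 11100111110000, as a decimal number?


10000011110000 + 11100111110000 = 101101011100000 = 23264

23264


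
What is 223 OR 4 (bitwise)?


0b11011111 | 0b100 = 0b11011111 = 223

223


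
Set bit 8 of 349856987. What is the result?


349856987 | (1 << 8) = 349856987 | 256 = 349857243

349857243


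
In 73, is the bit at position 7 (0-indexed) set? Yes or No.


0b1001001, bit 7 = 0. No

No


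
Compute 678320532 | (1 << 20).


678320532 | (1 << 20) = 678320532 | 1048576 = 679369108

679369108


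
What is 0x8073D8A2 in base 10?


8073D8A2 hex = 2155075746 decimal

2155075746


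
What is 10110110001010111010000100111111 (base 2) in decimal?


10110110001010111010000100111111 in decimal = 3056312639

3056312639


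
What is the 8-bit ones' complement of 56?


56 ^ 255 = 199

199


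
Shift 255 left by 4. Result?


0b11111111 << 4 = 0b111111110000 = 4080

4080


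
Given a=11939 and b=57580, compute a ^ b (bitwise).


11939 ^ 57580 = 52815

52815


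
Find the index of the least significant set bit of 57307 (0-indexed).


0b1101111111011011. Lowest set bit at position 0

0


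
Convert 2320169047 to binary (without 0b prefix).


2320169047 = 10001010010010101111100001010111 in binary

10001010010010101111100001010111


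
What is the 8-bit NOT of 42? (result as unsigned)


~0b101010 = 0b11010101 = 213 (8-bit unsigned)

213


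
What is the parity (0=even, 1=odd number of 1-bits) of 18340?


0b100011110100100 has 7 ones => parity 1

1


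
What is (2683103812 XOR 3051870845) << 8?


Step 1: 2683103812 ^ 3051870845 = 705376313
Step 2: 705376313 << 8 = 180576336128

180576336128


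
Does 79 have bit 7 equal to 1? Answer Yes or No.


0b1001111, bit 7 = 0. No

No


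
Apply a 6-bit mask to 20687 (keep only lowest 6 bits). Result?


20687 & 63 = 15

15


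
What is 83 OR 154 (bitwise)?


0b1010011 | 0b10011010 = 0b11011011 = 219

219


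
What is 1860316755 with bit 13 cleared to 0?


1860316755 & ~(1 << 13) = 1860308563

1860308563


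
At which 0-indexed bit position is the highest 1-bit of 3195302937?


0b10111110011101000111010000011001. Highest set bit at position 31

31


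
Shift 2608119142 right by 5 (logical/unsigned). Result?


0b10011011011101001011110101100110 >> 5 = 0b100110110111010010111101011 = 81503723

81503723


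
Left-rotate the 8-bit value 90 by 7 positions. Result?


Rotate 0b1011010 left by 7 (8-bit) = 0b101101 = 45

45


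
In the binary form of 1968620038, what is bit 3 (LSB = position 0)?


0b1110101010101101100001000000110, position 3 = 0

0


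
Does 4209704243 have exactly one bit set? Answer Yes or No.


0b11111010111010101111110100110011. Multiple bits set => No

No


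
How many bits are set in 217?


0b11011001 has 5 set bits

5


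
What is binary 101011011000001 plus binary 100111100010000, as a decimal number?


101011011000001 + 100111100010000 = 1010010111010001 = 42449

42449


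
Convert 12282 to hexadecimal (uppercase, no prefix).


12282 = 2FFA hex

2FFA


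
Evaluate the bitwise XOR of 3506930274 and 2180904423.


0b11010001000001111000001001100010 ^ 0b10000001111111011111010111100111 = 0b1010000111110100111011110000101 = 1358591877

1358591877


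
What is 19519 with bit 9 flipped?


19519 ^ (1 << 9) = 19519 ^ 512 = 20031

20031


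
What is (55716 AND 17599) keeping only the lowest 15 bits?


Step 1: 55716 & 17599 = 16548
Step 2: 16548 & 32767 = 16548

16548


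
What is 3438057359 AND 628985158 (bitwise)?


0b11001100111011001001011110001111 & 0b100101011111011000110101000110 = 0b100011011001000010100000110 = 74220806

74220806


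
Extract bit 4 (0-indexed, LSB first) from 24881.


0b110000100110001, position 4 = 1

1


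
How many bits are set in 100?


0b1100100 has 3 set bits

3


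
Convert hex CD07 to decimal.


CD07 hex = 52487 decimal

52487


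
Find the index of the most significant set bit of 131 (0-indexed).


0b10000011. Highest set bit at position 7

7


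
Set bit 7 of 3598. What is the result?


3598 | (1 << 7) = 3598 | 128 = 3726

3726


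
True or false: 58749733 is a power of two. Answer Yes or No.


0b11100000000111001100100101. Multiple bits set => No

No


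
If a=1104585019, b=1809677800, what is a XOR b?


1104585019 ^ 1809677800 = 705420499

705420499


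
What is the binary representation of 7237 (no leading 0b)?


7237 = 1110001000101 in binary

1110001000101


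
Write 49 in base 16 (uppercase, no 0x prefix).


49 = 31 hex

31


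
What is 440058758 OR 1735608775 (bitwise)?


0b11010001110101100001110000110 | 0b1100111011100110100100111000111 = 0b1111111011110111100101111000111 = 2138819527

2138819527


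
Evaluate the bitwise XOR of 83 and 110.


0b1010011 ^ 0b1101110 = 0b111101 = 61

61


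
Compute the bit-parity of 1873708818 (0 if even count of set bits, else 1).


0b1101111101011101000011100010010 has 17 ones => parity 1

1


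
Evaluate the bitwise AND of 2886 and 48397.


0b101101000110 & 0b1011110100001101 = 0b100100000100 = 2308

2308


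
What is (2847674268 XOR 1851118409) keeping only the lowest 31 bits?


Step 1: 2847674268 ^ 1851118409 = 3353992405
Step 2: 3353992405 & 2147483647 = 1206508757

1206508757


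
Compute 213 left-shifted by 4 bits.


0b11010101 << 4 = 0b110101010000 = 3408

3408


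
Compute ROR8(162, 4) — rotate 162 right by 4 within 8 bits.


Rotate 0b10100010 right by 4 (8-bit) = 0b101010 = 42

42


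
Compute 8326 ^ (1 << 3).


8326 ^ (1 << 3) = 8326 ^ 8 = 8334

8334


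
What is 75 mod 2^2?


75 & 3 = 3

3


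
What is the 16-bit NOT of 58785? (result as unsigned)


~0b1110010110100001 = 0b1101001011110 = 6750 (16-bit unsigned)

6750


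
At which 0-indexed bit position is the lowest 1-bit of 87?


0b1010111. Lowest set bit at position 0

0


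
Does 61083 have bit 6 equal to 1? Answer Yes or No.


0b1110111010011011, bit 6 = 0. No

No


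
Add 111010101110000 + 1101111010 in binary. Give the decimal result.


111010101110000 + 1101111010 = 111100011101010 = 30954

30954


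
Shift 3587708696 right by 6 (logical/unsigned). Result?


0b11010101110110000001011100011000 >> 6 = 0b11010101110110000001011100 = 56057948

56057948


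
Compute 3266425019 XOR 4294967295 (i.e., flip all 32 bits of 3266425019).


3266425019 ^ 4294967295 = 1028542276

1028542276


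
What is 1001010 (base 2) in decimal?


1001010 in decimal = 74

74


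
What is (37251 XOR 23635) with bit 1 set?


Step 1: 37251 ^ 23635 = 52688
Step 2: 52688 | (1 << 1) = 52688 | 2 = 52690

52690


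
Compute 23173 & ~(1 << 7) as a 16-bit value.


23173 & ~(1 << 7) = 23045

23045


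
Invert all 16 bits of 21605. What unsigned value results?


21605 ^ 65535 = 43930

43930


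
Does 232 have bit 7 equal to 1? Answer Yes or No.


0b11101000, bit 7 = 1. Yes

Yes


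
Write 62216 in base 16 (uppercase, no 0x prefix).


62216 = F308 hex

F308


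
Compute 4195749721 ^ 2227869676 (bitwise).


0b11111010000101100000111101011001 ^ 0b10000100110010101001011111101100 = 0b1111110110111001001100010110101 = 2128386229

2128386229


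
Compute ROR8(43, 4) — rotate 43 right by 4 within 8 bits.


Rotate 0b101011 right by 4 (8-bit) = 0b10110010 = 178

178


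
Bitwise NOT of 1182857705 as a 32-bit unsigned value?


~0b1000110100000001111100111101001 = 0b10111001011111110000011000010110 = 3112109590 (32-bit unsigned)

3112109590


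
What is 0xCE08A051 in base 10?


CE08A051 hex = 3456671825 decimal

3456671825


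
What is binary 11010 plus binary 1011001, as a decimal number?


11010 + 1011001 = 1110011 = 115

115


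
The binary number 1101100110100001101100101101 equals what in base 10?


1101100110100001101100101101 in decimal = 228203309

228203309


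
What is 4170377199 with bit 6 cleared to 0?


4170377199 & ~(1 << 6) = 4170377135

4170377135


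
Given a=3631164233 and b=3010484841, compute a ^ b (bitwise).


3631164233 ^ 3010484841 = 1797222688

1797222688


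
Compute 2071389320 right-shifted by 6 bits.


0b1111011011101101110010010001000 >> 6 = 0b1111011011101101110010010 = 32365458

32365458


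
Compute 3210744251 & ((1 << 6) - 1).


3210744251 & 63 = 59

59


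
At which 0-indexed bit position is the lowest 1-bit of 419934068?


0b11001000001111010111101110100. Lowest set bit at position 2

2


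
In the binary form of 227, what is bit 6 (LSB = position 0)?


0b11100011, position 6 = 1

1


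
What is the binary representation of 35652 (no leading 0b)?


35652 = 1000101101000100 in binary

1000101101000100


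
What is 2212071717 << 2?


0b10000011110110011000100100100101 << 2 = 0b1000001111011001100010010010010100 = 8848286868

8848286868


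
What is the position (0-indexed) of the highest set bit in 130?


0b10000010. Highest set bit at position 7

7


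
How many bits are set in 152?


0b10011000 has 3 set bits

3


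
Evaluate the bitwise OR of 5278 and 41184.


0b1010010011110 | 0b1010000011100000 = 0b1011010011111110 = 46334

46334


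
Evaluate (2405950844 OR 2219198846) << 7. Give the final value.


Step 1: 2405950844 | 2219198846 = 2405952894
Step 2: 2405952894 << 7 = 307961970432

307961970432


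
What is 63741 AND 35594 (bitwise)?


0b1111100011111101 & 0b1000101100001010 = 0b1000100000001000 = 34824

34824


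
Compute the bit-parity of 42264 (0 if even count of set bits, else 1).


0b1010010100011000 has 6 ones => parity 0

0


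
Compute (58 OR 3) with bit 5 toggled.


Step 1: 58 | 3 = 59
Step 2: 59 ^ (1 << 5) = 59 ^ 32 = 27

27


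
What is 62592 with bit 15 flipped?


62592 ^ (1 << 15) = 62592 ^ 32768 = 29824

29824


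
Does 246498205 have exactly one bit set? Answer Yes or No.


0b1110101100010100001110011101. Multiple bits set => No

No


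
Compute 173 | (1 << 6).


173 | (1 << 6) = 173 | 64 = 237

237


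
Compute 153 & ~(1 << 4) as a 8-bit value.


153 & ~(1 << 4) = 137

137


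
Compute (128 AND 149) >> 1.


Step 1: 128 & 149 = 128
Step 2: 128 >> 1 = 64

64


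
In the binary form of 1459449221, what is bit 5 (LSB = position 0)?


0b1010110111111010110110110000101, position 5 = 0

0


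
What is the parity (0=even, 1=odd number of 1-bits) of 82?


0b1010010 has 3 ones => parity 1

1


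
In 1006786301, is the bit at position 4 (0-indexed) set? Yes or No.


0b111100000000100101011011111101, bit 4 = 1. Yes

Yes


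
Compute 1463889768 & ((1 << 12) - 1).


1463889768 & 4095 = 3944

3944


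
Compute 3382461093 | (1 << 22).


3382461093 | (1 << 22) = 3382461093 | 4194304 = 3386655397

3386655397


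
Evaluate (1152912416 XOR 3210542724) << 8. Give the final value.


Step 1: 1152912416 ^ 3210542724 = 4226085540
Step 2: 4226085540 << 8 = 1081877898240

1081877898240


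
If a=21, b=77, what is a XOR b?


21 ^ 77 = 88

88


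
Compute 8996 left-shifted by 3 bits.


0b10001100100100 << 3 = 0b10001100100100000 = 71968

71968


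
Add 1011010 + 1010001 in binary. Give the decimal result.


1011010 + 1010001 = 10101011 = 171

171


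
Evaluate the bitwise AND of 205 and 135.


0b11001101 & 0b10000111 = 0b10000101 = 133

133


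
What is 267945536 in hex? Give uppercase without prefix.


267945536 = FF88640 hex

FF88640


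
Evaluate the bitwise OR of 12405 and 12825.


0b11000001110101 | 0b11001000011001 = 0b11001001111101 = 12925

12925


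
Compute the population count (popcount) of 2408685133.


0b10001111100100011001111001001101 has 17 set bits

17


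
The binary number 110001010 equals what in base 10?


110001010 in decimal = 394

394


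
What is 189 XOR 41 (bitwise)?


0b10111101 ^ 0b101001 = 0b10010100 = 148

148


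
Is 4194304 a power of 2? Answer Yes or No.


0b10000000000000000000000. Only one bit set => Yes

Yes


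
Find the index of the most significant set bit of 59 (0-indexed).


0b111011. Highest set bit at position 5

5


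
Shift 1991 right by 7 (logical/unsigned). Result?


0b11111000111 >> 7 = 0b1111 = 15

15


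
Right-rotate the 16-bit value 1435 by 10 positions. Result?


Rotate 0b10110011011 right by 10 (16-bit) = 0b110011011000001 = 26305

26305


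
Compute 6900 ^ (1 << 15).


6900 ^ (1 << 15) = 6900 ^ 32768 = 39668

39668


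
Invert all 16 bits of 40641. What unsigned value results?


40641 ^ 65535 = 24894

24894


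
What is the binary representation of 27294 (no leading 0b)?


27294 = 110101010011110 in binary

110101010011110


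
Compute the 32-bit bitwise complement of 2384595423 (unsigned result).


~0b10001110001000100000100111011111 = 0b1110001110111011111011000100000 = 1910371872 (32-bit unsigned)

1910371872


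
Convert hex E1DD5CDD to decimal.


E1DD5CDD hex = 3789380829 decimal

3789380829


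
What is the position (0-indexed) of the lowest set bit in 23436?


0b101101110001100. Lowest set bit at position 2

2


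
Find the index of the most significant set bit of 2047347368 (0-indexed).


0b1111010000010000000101010101000. Highest set bit at position 30

30


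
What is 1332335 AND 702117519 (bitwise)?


0b101000101010001101111 & 0b101001110110010111011010001111 = 0b100000101010000001111 = 1070095

1070095


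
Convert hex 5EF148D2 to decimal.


5EF148D2 hex = 1592871122 decimal

1592871122


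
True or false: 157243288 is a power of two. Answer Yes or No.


0b1001010111110101011110011000. Multiple bits set => No

No


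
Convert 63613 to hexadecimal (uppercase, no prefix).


63613 = F87D hex

F87D


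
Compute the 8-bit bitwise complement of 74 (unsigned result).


~0b1001010 = 0b10110101 = 181 (8-bit unsigned)

181


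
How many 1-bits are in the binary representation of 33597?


0b1000001100111101 has 8 set bits

8


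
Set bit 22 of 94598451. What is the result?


94598451 | (1 << 22) = 94598451 | 4194304 = 98792755

98792755


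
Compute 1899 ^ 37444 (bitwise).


0b11101101011 ^ 0b1001001001000100 = 0b1001010100101111 = 38191

38191


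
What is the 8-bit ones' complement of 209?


209 ^ 255 = 46

46


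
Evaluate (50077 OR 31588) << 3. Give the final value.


Step 1: 50077 | 31588 = 64509
Step 2: 64509 << 3 = 516072

516072


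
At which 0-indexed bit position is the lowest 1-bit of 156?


0b10011100. Lowest set bit at position 2

2


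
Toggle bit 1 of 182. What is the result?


182 ^ (1 << 1) = 182 ^ 2 = 180

180


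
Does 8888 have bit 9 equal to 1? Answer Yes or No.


0b10001010111000, bit 9 = 1. Yes

Yes


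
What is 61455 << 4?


0b1111000000001111 << 4 = 0b11110000000011110000 = 983280

983280


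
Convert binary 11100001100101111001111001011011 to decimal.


11100001100101111001111001011011 in decimal = 3784810075

3784810075


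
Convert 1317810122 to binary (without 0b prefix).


1317810122 = 1001110100011000010111111001010 in binary

1001110100011000010111111001010


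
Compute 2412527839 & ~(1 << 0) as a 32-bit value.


2412527839 & ~(1 << 0) = 2412527838

2412527838


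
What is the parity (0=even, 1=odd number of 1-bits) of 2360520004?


0b10001100101100101010110101000100 has 14 ones => parity 0

0


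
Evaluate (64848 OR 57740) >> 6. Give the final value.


Step 1: 64848 | 57740 = 64988
Step 2: 64988 >> 6 = 1015

1015


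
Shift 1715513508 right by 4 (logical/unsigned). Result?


0b1100110010000001010100010100100 >> 4 = 0b110011001000000101010001010 = 107219594

107219594


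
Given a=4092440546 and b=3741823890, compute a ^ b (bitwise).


4092440546 ^ 3741823890 = 753540208

753540208


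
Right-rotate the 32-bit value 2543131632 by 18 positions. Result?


Rotate 0b10010111100101010001101111110000 right by 18 (32-bit) = 0b1000110111111000010010111100101 = 1190929893

1190929893


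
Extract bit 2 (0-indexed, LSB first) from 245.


0b11110101, position 2 = 1

1


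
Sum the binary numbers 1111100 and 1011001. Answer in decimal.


1111100 + 1011001 = 11010101 = 213

213


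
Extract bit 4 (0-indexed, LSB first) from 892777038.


0b110101001101101011001001001110, position 4 = 0

0


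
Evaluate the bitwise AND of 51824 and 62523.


0b1100101001110000 & 0b1111010000111011 = 0b1100000000110000 = 49200

49200


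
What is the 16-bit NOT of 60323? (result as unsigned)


~0b1110101110100011 = 0b1010001011100 = 5212 (16-bit unsigned)

5212


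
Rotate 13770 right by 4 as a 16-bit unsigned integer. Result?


Rotate 0b11010111001010 right by 4 (16-bit) = 0b1010001101011100 = 41820

41820


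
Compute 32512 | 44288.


0b111111100000000 | 0b1010110100000000 = 0b1111111100000000 = 65280

65280


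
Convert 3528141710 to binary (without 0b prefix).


3528141710 = 11010010010010110010101110001110 in binary

11010010010010110010101110001110


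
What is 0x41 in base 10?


41 hex = 65 decimal

65


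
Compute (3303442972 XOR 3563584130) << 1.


Step 1: 3303442972 ^ 3563584130 = 276918430
Step 2: 276918430 << 1 = 553836860

553836860


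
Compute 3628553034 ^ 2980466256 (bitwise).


0b11011000010001110101001101001010 ^ 0b10110001101001100100111001010000 = 0b1101001111000010001110100011010 = 1776360730

1776360730


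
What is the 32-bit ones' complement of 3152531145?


3152531145 ^ 4294967295 = 1142436150

1142436150


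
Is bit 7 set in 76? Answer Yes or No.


0b1001100, bit 7 = 0. No

No


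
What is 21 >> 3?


0b10101 >> 3 = 0b10 = 2

2


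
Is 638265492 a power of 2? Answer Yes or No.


0b100110000010110010100010010100. Multiple bits set => No

No


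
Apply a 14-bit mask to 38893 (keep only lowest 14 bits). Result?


38893 & 16383 = 6125

6125


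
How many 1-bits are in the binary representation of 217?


0b11011001 has 5 set bits

5


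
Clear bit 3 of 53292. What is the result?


53292 & ~(1 << 3) = 53284

53284


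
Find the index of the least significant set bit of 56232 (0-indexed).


0b1101101110101000. Lowest set bit at position 3

3


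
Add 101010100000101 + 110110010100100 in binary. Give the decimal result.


101010100000101 + 110110010100100 = 1100000110101001 = 49577

49577


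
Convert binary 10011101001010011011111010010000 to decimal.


10011101001010011011111010010000 in decimal = 2636758672

2636758672


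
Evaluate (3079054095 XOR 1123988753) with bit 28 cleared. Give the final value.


Step 1: 3079054095 ^ 1123988753 = 4118287902
Step 2: 4118287902 & ~(1 << 28) = 3849852446

3849852446


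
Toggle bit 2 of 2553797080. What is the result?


2553797080 ^ (1 << 2) = 2553797080 ^ 4 = 2553797084

2553797084


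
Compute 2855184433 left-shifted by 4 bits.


0b10101010001011101010100000110001 << 4 = 0b101010100010111010101000001100010000 = 45682950928

45682950928


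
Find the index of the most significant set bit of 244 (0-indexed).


0b11110100. Highest set bit at position 7

7


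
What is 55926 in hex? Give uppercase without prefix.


55926 = DA76 hex

DA76


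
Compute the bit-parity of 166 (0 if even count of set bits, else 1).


0b10100110 has 4 ones => parity 0

0


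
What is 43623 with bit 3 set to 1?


43623 | (1 << 3) = 43623 | 8 = 43631

43631
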